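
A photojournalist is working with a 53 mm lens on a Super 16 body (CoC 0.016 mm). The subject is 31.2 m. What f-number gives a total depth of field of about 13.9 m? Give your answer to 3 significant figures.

Write h = H − f = f²/(N·c). The thin-lens limits are Dn = s·h/(h + (s−f)) and Df = s·h/(h − (s−f)), so DoF = Df − Dn = 2·s·(s−f)·h / (h² − (s−f)²).
That is a quadratic in h: DoF·h² − 2·s·(s−f)·h − DoF·(s−f)² = 0 ⇒ h = (s−f)·(s + √(s² + DoF²)) / DoF = 31147 × (31200 + √(31200² + 13900²)) / 13900 = 31147 × (31200 + 34156.3) / 13900 ≈ 146450 mm.
Then N = f²/(c·h) = 53² / (0.016 × 146450) = 2809 / 2343.2 ≈ 1.20.

f/1.20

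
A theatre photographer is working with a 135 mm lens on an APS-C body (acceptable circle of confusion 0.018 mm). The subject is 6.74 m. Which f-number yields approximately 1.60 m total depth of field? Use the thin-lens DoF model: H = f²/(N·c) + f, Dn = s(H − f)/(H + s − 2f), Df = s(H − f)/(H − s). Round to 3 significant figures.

f/17.9

Write h = H − f = f²/(N·c). The thin-lens limits are Dn = s·h/(h + (s−f)) and Df = s·h/(h − (s−f)), so DoF = Df − Dn = 2·s·(s−f)·h / (h² − (s−f)²).
That is a quadratic in h: DoF·h² − 2·s·(s−f)·h − DoF·(s−f)² = 0 ⇒ h = (s−f)·(s + √(s² + DoF²)) / DoF = 6605 × (6740 + √(6740² + 1600²)) / 1600 = 6605 × (6740 + 6927.31) / 1600 ≈ 56420 mm.
Then N = f²/(c·h) = 135² / (0.018 × 56420) = 18225 / 1015.6 ≈ 17.9.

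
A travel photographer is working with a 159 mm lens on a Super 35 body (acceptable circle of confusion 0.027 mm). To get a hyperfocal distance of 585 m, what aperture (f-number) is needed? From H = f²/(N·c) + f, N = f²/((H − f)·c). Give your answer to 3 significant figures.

f/1.60

Rearrange H = f²/(N·c) + f for N: N = f² / ((H − f)·c).
N = 159² / ((585000 − 159) × 0.027) = 25281 / 15791 ≈ 1.60.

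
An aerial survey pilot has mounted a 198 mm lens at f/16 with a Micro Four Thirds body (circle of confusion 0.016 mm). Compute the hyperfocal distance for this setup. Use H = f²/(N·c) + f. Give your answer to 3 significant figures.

Hyperfocal distance H = f²/(N·c) + f = 198²/(16 × 0.016) + 198 = 39204/0.256 + 198 ≈ 153338.6 mm ≈ 153 m.

153 m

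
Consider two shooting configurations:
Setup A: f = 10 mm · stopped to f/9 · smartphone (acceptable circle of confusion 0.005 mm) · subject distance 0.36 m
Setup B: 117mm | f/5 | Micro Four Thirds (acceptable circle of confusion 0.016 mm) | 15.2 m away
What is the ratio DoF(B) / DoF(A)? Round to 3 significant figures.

23.2

Setup A: H = 10²/(9×0.005) + 10 ≈ 2232.2 mm; DoF = Df − Dn = 427.30 − 311.02 ≈ 116.28 mm.
Setup B: H = 117²/(5×0.016) + 117 ≈ 171229.5 mm; DoF = Df − Dn = 16669.3 − 13968.7 ≈ 2700.6 mm.
Ratio = 2700.6 / 116.28 ≈ 23.2.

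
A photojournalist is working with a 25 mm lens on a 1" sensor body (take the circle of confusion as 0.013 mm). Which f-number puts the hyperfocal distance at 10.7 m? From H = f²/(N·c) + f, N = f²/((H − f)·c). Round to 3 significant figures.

Rearrange H = f²/(N·c) + f for N: N = f² / ((H − f)·c).
N = 25² / ((10700 − 25) × 0.013) = 625 / 138.8 ≈ 4.50.

f/4.50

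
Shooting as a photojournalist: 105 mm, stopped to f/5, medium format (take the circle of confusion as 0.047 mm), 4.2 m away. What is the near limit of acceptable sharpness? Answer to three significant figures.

Hyperfocal distance H = f²/(N·c) + f = 105²/(5 × 0.047) + 105 = 11025/0.235 + 105 ≈ 47019.9 mm ≈ 47.02 m.
Near limit Dn = s·(H − f)/(H + s − 2f) = 4200 × (47019.9 − 105) / (47019.9 + 4200 − 2 × 105) = 4200 × 46914.9 / 51009.9 ≈ 3862.8 mm ≈ 3.86 m.

3.86 m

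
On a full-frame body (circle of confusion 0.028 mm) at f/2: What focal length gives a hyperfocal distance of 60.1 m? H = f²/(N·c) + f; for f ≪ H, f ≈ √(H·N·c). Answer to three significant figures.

From H = f²/(N·c) + f, with f ≪ H: f ≈ √(H·N·c) = √(60100 × 2 × 0.028) = √3365.6 ≈ 58.01 mm.
The +f correction barely moves this — solving exactly, f² + N·c·f − N·c·H = 0 ⇒ f = (−N·c + √((N·c)² + 4·N·c·H))/2 = (−0.056 + √13462)/2 ≈ 57.986 mm, so f ≈ 58.0 mm.

58.0 mm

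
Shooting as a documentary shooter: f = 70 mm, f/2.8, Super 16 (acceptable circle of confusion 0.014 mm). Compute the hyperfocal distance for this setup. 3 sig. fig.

Hyperfocal distance H = f²/(N·c) + f = 70²/(2.8 × 0.014) + 70 = 4900/0.0392 + 70 ≈ 125070.0 mm ≈ 125 m.

125 m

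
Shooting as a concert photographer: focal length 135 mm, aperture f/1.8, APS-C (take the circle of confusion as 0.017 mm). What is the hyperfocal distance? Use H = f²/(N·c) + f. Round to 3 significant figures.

596 m

Hyperfocal distance H = f²/(N·c) + f = 135²/(1.8 × 0.017) + 135 = 18225/0.0306 + 135 ≈ 595723.2 mm ≈ 596 m.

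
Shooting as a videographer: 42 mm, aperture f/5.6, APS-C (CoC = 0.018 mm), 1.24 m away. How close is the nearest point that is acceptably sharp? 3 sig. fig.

1.16 m

Hyperfocal distance H = f²/(N·c) + f = 42²/(5.6 × 0.018) + 42 = 1764/0.1008 + 42 ≈ 17542.0 mm ≈ 17.54 m.
Near limit Dn = s·(H − f)/(H + s − 2f) = 1240 × (17542.0 − 42) / (17542.0 + 1240 − 2 × 42) = 1240 × 17500.0 / 18698.0 ≈ 1160.6 mm ≈ 1.16 m.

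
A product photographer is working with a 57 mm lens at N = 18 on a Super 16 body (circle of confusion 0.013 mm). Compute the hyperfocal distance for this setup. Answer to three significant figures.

13.9 m

Hyperfocal distance H = f²/(N·c) + f = 57²/(18 × 0.013) + 57 = 3249/0.234 + 57 ≈ 13941.6 mm ≈ 13.9 m.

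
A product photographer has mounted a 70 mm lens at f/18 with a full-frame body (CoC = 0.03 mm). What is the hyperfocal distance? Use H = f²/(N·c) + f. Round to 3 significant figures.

Hyperfocal distance H = f²/(N·c) + f = 70²/(18 × 0.03) + 70 = 4900/0.54 + 70 ≈ 9144.1 mm ≈ 9.14 m.

9.14 m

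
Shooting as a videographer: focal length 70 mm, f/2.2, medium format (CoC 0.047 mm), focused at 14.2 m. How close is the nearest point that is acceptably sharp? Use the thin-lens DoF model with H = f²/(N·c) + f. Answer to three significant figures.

10.9 m

Hyperfocal distance H = f²/(N·c) + f = 70²/(2.2 × 0.047) + 70 = 4900/0.1034 + 70 ≈ 47458.8 mm ≈ 47.46 m.
Near limit Dn = s·(H − f)/(H + s − 2f) = 14200 × (47458.8 − 70) / (47458.8 + 14200 − 2 × 70) = 14200 × 47388.8 / 61518.8 ≈ 10938 mm ≈ 10.9 m.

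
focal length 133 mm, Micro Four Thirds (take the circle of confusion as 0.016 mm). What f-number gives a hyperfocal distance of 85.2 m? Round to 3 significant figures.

f/13

Rearrange H = f²/(N·c) + f for N: N = f² / ((H − f)·c).
N = 133² / ((85200 − 133) × 0.016) = 17689 / 1361 ≈ 13.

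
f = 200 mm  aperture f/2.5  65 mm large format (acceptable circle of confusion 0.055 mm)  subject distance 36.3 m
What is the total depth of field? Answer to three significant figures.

Hyperfocal distance H = f²/(N·c) + f = 200²/(2.5 × 0.055) + 200 = 40000/0.1375 + 200 ≈ 291109.1 mm ≈ 291.1 m.
Near limit Dn = s·(H − f)/(H + s − 2f) = 36300 × (291109.1 − 200) / (291109.1 + 36300 − 2 × 200) = 36300 × 290909.1 / 327009.1 ≈ 32292.7 mm.
Far limit Df = s·(H − f)/(H − s) = 36300 × (291109.1 − 200) / (291109.1 − 36300) = 36300 × 290909.1 / 254809.1 ≈ 41442.8 mm.
Depth of field = Df − Dn = 41442.8 − 32292.7 ≈ 9150.1 mm ≈ 9.15 m.

9.15 m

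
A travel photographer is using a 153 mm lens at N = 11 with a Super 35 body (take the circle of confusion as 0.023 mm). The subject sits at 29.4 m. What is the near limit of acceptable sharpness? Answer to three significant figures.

Hyperfocal distance H = f²/(N·c) + f = 153²/(11 × 0.023) + 153 = 23409/0.253 + 153 ≈ 92678.7 mm ≈ 92.68 m.
Near limit Dn = s·(H − f)/(H + s − 2f) = 29400 × (92678.7 − 153) / (92678.7 + 29400 − 2 × 153) = 29400 × 92525.7 / 121772.7 ≈ 22339 mm ≈ 22.3 m.

22.3 m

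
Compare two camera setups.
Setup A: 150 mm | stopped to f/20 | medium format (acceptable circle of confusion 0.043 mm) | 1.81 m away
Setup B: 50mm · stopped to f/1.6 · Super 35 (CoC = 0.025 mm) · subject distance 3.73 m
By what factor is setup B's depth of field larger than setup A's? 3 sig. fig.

Setup A: H = 150²/(20×0.043) + 150 ≈ 26312.8 mm; DoF = Df − Dn = 1932.62 − 1702.01 ≈ 230.61 mm.
Setup B: H = 50²/(1.6×0.025) + 50 ≈ 62550.0 mm; DoF = Df − Dn = 3963.36 − 3522.59 ≈ 440.77 mm.
Ratio = 440.77 / 230.61 ≈ 1.91.

1.91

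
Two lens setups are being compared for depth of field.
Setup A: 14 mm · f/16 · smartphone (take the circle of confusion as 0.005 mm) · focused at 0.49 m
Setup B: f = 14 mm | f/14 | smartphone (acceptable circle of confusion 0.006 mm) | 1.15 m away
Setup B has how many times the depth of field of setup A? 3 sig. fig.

7.42

Setup A: H = 14²/(16×0.005) + 14 ≈ 2464.0 mm; DoF = Df − Dn = 608.16 − 410.29 ≈ 197.87 mm.
Setup B: H = 14²/(14×0.006) + 14 ≈ 2347.3 mm; DoF = Df − Dn = 2241.1 − 773.4 ≈ 1467.7 mm.
Ratio = 1467.7 / 197.87 ≈ 7.42.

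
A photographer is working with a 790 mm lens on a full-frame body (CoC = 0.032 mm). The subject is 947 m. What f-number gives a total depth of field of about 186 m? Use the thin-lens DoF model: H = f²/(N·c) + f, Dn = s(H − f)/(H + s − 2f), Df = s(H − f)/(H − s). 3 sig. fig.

Write h = H − f = f²/(N·c). The thin-lens limits are Dn = s·h/(h + (s−f)) and Df = s·h/(h − (s−f)), so DoF = Df − Dn = 2·s·(s−f)·h / (h² − (s−f)²).
That is a quadratic in h: DoF·h² − 2·s·(s−f)·h − DoF·(s−f)² = 0 ⇒ h = (s−f)·(s + √(s² + DoF²)) / DoF = 946210 × (947000 + √(947000² + 186000²)) / 186000 = 946210 × (947000 + 965093) / 186000 ≈ 9727106 mm.
Then N = f²/(c·h) = 790² / (0.032 × 9727106) = 624100 / 311267 ≈ 2.01.

f/2.01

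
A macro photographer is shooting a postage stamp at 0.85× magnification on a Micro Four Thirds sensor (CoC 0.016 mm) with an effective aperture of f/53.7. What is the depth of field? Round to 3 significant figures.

At magnification m, DoF ≈ 2·N_eff·c/m² = 2 × 53.7 × 0.016 / 0.85² = 1.718 / 0.7225 ≈ 2.38 mm.

2.38 mm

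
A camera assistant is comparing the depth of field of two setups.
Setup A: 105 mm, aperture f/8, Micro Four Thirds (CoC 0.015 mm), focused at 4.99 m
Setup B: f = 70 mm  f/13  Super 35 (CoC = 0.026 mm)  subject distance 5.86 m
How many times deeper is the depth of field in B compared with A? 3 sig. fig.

Setup A: H = 105²/(8×0.015) + 105 ≈ 91980.0 mm; DoF = Df − Dn = 5270.22 − 4738.08 ≈ 532.14 mm.
Setup B: H = 70²/(13×0.026) + 70 ≈ 14567.0 mm; DoF = Df − Dn = 9756.8 − 4187.5 ≈ 5569.3 mm.
Ratio = 5569.3 / 532.14 ≈ 10.5.

10.5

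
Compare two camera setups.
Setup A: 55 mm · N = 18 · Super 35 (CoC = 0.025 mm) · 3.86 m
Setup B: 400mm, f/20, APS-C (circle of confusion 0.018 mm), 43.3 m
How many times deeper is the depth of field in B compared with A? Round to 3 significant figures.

Setup A: H = 55²/(18×0.025) + 55 ≈ 6777.2 mm; DoF = Df − Dn = 8894.7 − 2464.8 ≈ 6429.9 mm.
Setup B: H = 400²/(20×0.018) + 400 ≈ 444844.4 mm; DoF = Df − Dn = 47926.1 − 39488.4 ≈ 8437.7 mm.
Ratio = 8437.7 / 6429.9 ≈ 1.31.

1.31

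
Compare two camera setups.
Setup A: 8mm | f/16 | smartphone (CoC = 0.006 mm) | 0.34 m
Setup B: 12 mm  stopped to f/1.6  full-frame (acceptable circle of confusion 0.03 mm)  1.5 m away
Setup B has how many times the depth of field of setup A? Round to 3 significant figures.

4.38

Setup A: H = 8²/(16×0.006) + 8 ≈ 674.7 mm; DoF = Df − Dn = 677.29 − 226.97 ≈ 450.32 mm.
Setup B: H = 12²/(1.6×0.03) + 12 ≈ 3012.0 mm; DoF = Df − Dn = 2976.2 − 1002.7 ≈ 1973.5 mm.
Ratio = 1973.5 / 450.32 ≈ 4.38.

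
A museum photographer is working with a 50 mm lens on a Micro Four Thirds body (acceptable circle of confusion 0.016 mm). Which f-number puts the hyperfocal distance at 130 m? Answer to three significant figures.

f/1.20

Rearrange H = f²/(N·c) + f for N: N = f² / ((H − f)·c).
N = 50² / ((130000 − 50) × 0.016) = 2500 / 2079 ≈ 1.20.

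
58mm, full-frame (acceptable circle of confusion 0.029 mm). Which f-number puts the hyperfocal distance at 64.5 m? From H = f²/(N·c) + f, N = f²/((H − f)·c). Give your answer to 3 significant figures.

f/1.80

Rearrange H = f²/(N·c) + f for N: N = f² / ((H − f)·c).
N = 58² / ((64500 − 58) × 0.029) = 3364 / 1869 ≈ 1.80.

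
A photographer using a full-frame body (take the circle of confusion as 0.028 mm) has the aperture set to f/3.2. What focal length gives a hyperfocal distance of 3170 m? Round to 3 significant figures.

533 mm

From H = f²/(N·c) + f, with f ≪ H: f ≈ √(H·N·c) = √(3170000 × 3.2 × 0.028) = √284032 ≈ 532.9 mm.
The +f correction barely moves this — solving exactly, f² + N·c·f − N·c·H = 0 ⇒ f = (−N·c + √((N·c)² + 4·N·c·H))/2 = (−0.0896 + √1136128)/2 ≈ 532.90 mm, so f ≈ 533 mm.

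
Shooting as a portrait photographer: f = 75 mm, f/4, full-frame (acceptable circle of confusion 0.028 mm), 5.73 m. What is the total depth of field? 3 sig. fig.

Hyperfocal distance H = f²/(N·c) + f = 75²/(4 × 0.028) + 75 = 5625/0.112 + 75 ≈ 50298.2 mm ≈ 50.30 m.
Near limit Dn = s·(H − f)/(H + s − 2f) = 5730 × (50298.2 − 75) / (50298.2 + 5730 − 2 × 75) = 5730 × 50223.2 / 55878.2 ≈ 5150.1 mm.
Far limit Df = s·(H − f)/(H − s) = 5730 × (50298.2 − 75) / (50298.2 − 5730) = 5730 × 50223.2 / 44568.2 ≈ 6457.0 mm.
Depth of field = Df − Dn = 6457.0 − 5150.1 ≈ 1306.9 mm ≈ 1.31 m.

1.31 m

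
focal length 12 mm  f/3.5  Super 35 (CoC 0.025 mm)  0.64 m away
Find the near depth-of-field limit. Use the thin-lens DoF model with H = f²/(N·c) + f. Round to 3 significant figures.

463 mm

Hyperfocal distance H = f²/(N·c) + f = 12²/(3.5 × 0.025) + 12 = 144/0.0875 + 12 ≈ 1657.7 mm ≈ 1.658 m.
Near limit Dn = s·(H − f)/(H + s − 2f) = 640 × (1657.7 − 12) / (1657.7 + 640 − 2 × 12) = 640 × 1645.7 / 2273.7 ≈ 463.23 mm.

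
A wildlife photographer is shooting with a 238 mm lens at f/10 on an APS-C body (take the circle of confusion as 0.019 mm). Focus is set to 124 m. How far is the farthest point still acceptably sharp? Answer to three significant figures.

Hyperfocal distance H = f²/(N·c) + f = 238²/(10 × 0.019) + 238 = 56644/0.19 + 238 ≈ 298364.3 mm ≈ 298.4 m.
Far limit Df = s·(H − f)/(H − s) = 124000 × (298364.3 − 238) / (298364.3 − 124000) = 124000 × 298126.3 / 174364.3 ≈ 212014 mm ≈ 212 m.

212 m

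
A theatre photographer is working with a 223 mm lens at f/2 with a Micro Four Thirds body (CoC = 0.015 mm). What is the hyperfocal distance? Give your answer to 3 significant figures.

Hyperfocal distance H = f²/(N·c) + f = 223²/(2 × 0.015) + 223 = 49729/0.03 + 223 ≈ 1657856.3 mm ≈ 1660 m.

1660 m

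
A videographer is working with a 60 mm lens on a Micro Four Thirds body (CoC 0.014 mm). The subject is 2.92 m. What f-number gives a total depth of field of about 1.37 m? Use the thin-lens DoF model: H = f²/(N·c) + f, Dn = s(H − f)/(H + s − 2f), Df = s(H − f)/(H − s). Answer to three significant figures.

f/20

Write h = H − f = f²/(N·c). The thin-lens limits are Dn = s·h/(h + (s−f)) and Df = s·h/(h − (s−f)), so DoF = Df − Dn = 2·s·(s−f)·h / (h² − (s−f)²).
That is a quadratic in h: DoF·h² − 2·s·(s−f)·h − DoF·(s−f)² = 0 ⇒ h = (s−f)·(s + √(s² + DoF²)) / DoF = 2860 × (2920 + √(2920² + 1370²)) / 1370 = 2860 × (2920 + 3225.41) / 1370 ≈ 12829 mm.
Then N = f²/(c·h) = 60² / (0.014 × 12829) = 3600 / 179.61 ≈ 20.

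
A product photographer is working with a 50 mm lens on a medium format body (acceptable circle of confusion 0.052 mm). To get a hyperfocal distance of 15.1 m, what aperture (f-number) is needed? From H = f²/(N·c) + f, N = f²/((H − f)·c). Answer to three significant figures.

Rearrange H = f²/(N·c) + f for N: N = f² / ((H − f)·c).
N = 50² / ((15100 − 50) × 0.052) = 2500 / 782.6 ≈ 3.19.

f/3.19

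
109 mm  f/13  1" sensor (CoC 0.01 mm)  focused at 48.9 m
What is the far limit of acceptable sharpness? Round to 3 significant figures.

Hyperfocal distance H = f²/(N·c) + f = 109²/(13 × 0.01) + 109 = 11881/0.13 + 109 ≈ 91501.3 mm ≈ 91.50 m.
Far limit Df = s·(H − f)/(H − s) = 48900 × (91501.3 − 109) / (91501.3 − 48900) = 48900 × 91392.3 / 42601.3 ≈ 104905 mm ≈ 105 m.

105 m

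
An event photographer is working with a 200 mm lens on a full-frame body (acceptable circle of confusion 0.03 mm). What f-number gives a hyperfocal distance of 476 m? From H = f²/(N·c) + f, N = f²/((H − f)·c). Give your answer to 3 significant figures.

f/2.80

Rearrange H = f²/(N·c) + f for N: N = f² / ((H − f)·c).
N = 200² / ((476000 − 200) × 0.03) = 40000 / 14274 ≈ 2.80.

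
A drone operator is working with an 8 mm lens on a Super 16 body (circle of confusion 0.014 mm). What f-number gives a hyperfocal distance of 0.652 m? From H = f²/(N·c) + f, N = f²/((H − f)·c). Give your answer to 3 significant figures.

Rearrange H = f²/(N·c) + f for N: N = f² / ((H − f)·c).
N = 8² / ((652 − 8) × 0.014) = 64 / 9.016 ≈ 7.10.

f/7.10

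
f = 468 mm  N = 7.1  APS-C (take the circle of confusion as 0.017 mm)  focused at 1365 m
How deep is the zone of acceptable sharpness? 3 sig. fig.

4720 m

Hyperfocal distance H = f²/(N·c) + f = 468²/(7.1 × 0.017) + 468 = 219024/0.1207 + 468 ≈ 1815082.7 mm ≈ 1815 m.
Near limit Dn = s·(H − f)/(H + s − 2f) = 1365000 × (1815082.7 − 468) / (1815082.7 + 1365000 − 2 × 468) = 1365000 × 1814614.7 / 3179146.7 ≈ 779124 mm.
Far limit Df = s·(H − f)/(H − s) = 1365000 × (1815082.7 − 468) / (1815082.7 − 1365000) = 1365000 × 1814614.7 / 450082.7 ≈ 5503319 mm.
Depth of field = Df − Dn = 5503319 − 779124 ≈ 4724195 mm ≈ 4720 m.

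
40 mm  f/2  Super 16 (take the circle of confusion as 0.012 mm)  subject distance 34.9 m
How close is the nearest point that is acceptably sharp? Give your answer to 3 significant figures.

Hyperfocal distance H = f²/(N·c) + f = 40²/(2 × 0.012) + 40 = 1600/0.024 + 40 ≈ 66706.7 mm ≈ 66.71 m.
Near limit Dn = s·(H − f)/(H + s − 2f) = 34900 × (66706.7 − 40) / (66706.7 + 34900 − 2 × 40) = 34900 × 66666.7 / 101526.7 ≈ 22917 mm ≈ 22.9 m.

22.9 m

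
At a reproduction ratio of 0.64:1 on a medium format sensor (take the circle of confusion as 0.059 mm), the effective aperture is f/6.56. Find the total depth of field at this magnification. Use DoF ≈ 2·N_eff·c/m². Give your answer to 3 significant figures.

1.89 mm

At magnification m, DoF ≈ 2·N_eff·c/m² = 2 × 6.56 × 0.059 / 0.64² = 0.7741 / 0.4096 ≈ 1.89 mm.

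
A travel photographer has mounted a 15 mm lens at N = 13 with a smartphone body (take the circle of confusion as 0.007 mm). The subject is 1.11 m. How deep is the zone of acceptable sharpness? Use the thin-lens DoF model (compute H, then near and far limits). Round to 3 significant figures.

1.22 m

Hyperfocal distance H = f²/(N·c) + f = 15²/(13 × 0.007) + 15 = 225/0.091 + 15 ≈ 2487.5 mm ≈ 2.488 m.
Near limit Dn = s·(H − f)/(H + s − 2f) = 1110 × (2487.5 − 15) / (2487.5 + 1110 − 2 × 15) = 1110 × 2472.5 / 3567.5 ≈ 769.3 mm.
Far limit Df = s·(H − f)/(H − s) = 1110 × (2487.5 − 15) / (2487.5 − 1110) = 1110 × 2472.5 / 1377.5 ≈ 1992.3 mm.
Depth of field = Df − Dn = 1992.3 − 769.3 ≈ 1223.0 mm ≈ 1.22 m.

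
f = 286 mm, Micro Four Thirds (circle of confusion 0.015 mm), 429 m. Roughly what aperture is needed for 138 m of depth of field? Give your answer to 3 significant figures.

f/2.00

Write h = H − f = f²/(N·c). The thin-lens limits are Dn = s·h/(h + (s−f)) and Df = s·h/(h − (s−f)), so DoF = Df − Dn = 2·s·(s−f)·h / (h² − (s−f)²).
That is a quadratic in h: DoF·h² − 2·s·(s−f)·h − DoF·(s−f)² = 0 ⇒ h = (s−f)·(s + √(s² + DoF²)) / DoF = 428714 × (429000 + √(429000² + 138000²)) / 138000 = 428714 × (429000 + 450650) / 138000 ≈ 2732740 mm.
Then N = f²/(c·h) = 286² / (0.015 × 2732740) = 81796 / 40991 ≈ 2.00.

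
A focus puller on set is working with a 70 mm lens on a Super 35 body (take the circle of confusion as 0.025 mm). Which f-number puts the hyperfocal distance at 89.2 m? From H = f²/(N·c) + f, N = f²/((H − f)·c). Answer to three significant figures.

Rearrange H = f²/(N·c) + f for N: N = f² / ((H − f)·c).
N = 70² / ((89200 − 70) × 0.025) = 4900 / 2228 ≈ 2.20.

f/2.20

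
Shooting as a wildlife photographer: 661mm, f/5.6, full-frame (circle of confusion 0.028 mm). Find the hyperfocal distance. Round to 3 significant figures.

2790 m

Hyperfocal distance H = f²/(N·c) + f = 661²/(5.6 × 0.028) + 661 = 436921/0.1568 + 661 ≈ 2787147.0 mm ≈ 2790 m.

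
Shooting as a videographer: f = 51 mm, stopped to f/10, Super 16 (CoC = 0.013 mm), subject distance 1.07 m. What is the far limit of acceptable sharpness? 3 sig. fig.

Hyperfocal distance H = f²/(N·c) + f = 51²/(10 × 0.013) + 51 = 2601/0.13 + 51 ≈ 20058.7 mm ≈ 20.06 m.
Far limit Df = s·(H − f)/(H − s) = 1070 × (20058.7 − 51) / (20058.7 − 1070) = 1070 × 20007.7 / 18988.7 ≈ 1127.4 mm ≈ 1.13 m.

1.13 m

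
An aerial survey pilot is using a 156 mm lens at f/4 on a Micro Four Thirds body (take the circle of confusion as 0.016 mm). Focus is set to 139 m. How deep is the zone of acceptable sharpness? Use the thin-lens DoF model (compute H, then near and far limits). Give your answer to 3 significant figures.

Hyperfocal distance H = f²/(N·c) + f = 156²/(4 × 0.016) + 156 = 24336/0.064 + 156 ≈ 380406.0 mm ≈ 380.4 m.
Near limit Dn = s·(H − f)/(H + s − 2f) = 139000 × (380406.0 − 156) / (380406.0 + 139000 − 2 × 156) = 139000 × 380250.0 / 519094.0 ≈ 101821 mm.
Far limit Df = s·(H − f)/(H − s) = 139000 × (380406.0 − 156) / (380406.0 − 139000) = 139000 × 380250.0 / 241406.0 ≈ 218945 mm.
Depth of field = Df − Dn = 218945 − 101821 ≈ 117124 mm ≈ 117 m.

117 m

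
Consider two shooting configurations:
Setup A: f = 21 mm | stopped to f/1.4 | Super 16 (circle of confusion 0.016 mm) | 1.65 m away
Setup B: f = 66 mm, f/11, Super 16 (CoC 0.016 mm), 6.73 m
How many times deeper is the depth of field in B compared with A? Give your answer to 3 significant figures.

Setup A: H = 21²/(1.4×0.016) + 21 ≈ 19708.5 mm; DoF = Df − Dn = 1798.84 − 1523.91 ≈ 274.93 mm.
Setup B: H = 66²/(11×0.016) + 66 ≈ 24816.0 mm; DoF = Df − Dn = 9209.7 − 5302.3 ≈ 3907.4 mm.
Ratio = 3907.4 / 274.93 ≈ 14.2.

14.2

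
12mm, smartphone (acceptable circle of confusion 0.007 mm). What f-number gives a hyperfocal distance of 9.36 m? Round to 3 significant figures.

Rearrange H = f²/(N·c) + f for N: N = f² / ((H − f)·c).
N = 12² / ((9360 − 12) × 0.007) = 144 / 65.44 ≈ 2.20.

f/2.20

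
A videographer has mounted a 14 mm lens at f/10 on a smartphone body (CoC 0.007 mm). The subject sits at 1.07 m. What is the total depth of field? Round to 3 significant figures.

0.941 m

Hyperfocal distance H = f²/(N·c) + f = 14²/(10 × 0.007) + 14 = 196/0.07 + 14 ≈ 2814.0 mm ≈ 2.814 m.
Near limit Dn = s·(H − f)/(H + s − 2f) = 1070 × (2814.0 − 14) / (2814.0 + 1070 − 2 × 14) = 1070 × 2800.0 / 3856.0 ≈ 776.97 mm.
Far limit Df = s·(H − f)/(H − s) = 1070 × (2814.0 − 14) / (2814.0 − 1070) = 1070 × 2800.0 / 1744.0 ≈ 1717.89 mm.
Depth of field = Df − Dn = 1717.89 − 776.97 ≈ 940.92 mm ≈ 0.941 m.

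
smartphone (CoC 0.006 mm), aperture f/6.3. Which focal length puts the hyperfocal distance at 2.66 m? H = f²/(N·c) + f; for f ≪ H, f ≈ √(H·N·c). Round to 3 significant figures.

10.0 mm

From H = f²/(N·c) + f, with f ≪ H: f ≈ √(H·N·c) = √(2660 × 6.3 × 0.006) = √100.55 ≈ 10.03 mm.
The +f correction barely moves this — solving exactly, f² + N·c·f − N·c·H = 0 ⇒ f = (−N·c + √((N·c)² + 4·N·c·H))/2 = (−0.0378 + √402.19)/2 ≈ 10.008 mm, so f ≈ 10.0 mm.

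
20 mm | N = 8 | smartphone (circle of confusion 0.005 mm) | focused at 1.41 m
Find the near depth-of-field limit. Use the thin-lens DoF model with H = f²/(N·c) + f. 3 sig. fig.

1.24 m

Hyperfocal distance H = f²/(N·c) + f = 20²/(8 × 0.005) + 20 = 400/0.04 + 20 ≈ 10020.0 mm ≈ 10.02 m.
Near limit Dn = s·(H − f)/(H + s − 2f) = 1410 × (10020.0 − 20) / (10020.0 + 1410 − 2 × 20) = 1410 × 10000.0 / 11390.0 ≈ 1237.9 mm ≈ 1.24 m.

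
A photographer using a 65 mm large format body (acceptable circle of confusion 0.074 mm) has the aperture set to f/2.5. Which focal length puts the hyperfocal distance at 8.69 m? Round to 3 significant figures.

From H = f²/(N·c) + f, with f ≪ H: f ≈ √(H·N·c) = √(8690 × 2.5 × 0.074) = √1607.7 ≈ 40.10 mm.
Exact: f² + N·c·f − N·c·H = 0 ⇒ f = (−N·c + √((N·c)² + 4·N·c·H))/2 = (−0.185 + √6430.6)/2 ≈ 40.003 mm ≈ 40.0 mm.

40.0 mm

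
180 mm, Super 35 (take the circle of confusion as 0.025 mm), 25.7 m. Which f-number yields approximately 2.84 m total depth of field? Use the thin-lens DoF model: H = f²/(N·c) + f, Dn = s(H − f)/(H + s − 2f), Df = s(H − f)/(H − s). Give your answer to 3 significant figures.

Write h = H − f = f²/(N·c). The thin-lens limits are Dn = s·h/(h + (s−f)) and Df = s·h/(h − (s−f)), so DoF = Df − Dn = 2·s·(s−f)·h / (h² − (s−f)²).
That is a quadratic in h: DoF·h² − 2·s·(s−f)·h − DoF·(s−f)² = 0 ⇒ h = (s−f)·(s + √(s² + DoF²)) / DoF = 25520 × (25700 + √(25700² + 2840²)) / 2840 = 25520 × (25700 + 25856.4) / 2840 ≈ 463282 mm.
Then N = f²/(c·h) = 180² / (0.025 × 463282) = 32400 / 11582 ≈ 2.80.

f/2.80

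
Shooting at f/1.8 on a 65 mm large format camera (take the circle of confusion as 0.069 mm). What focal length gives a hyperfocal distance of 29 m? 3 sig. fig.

60.0 mm

From H = f²/(N·c) + f, with f ≪ H: f ≈ √(H·N·c) = √(29000 × 1.8 × 0.069) = √3601.8 ≈ 60.01 mm.
The +f correction barely moves this — solving exactly, f² + N·c·f − N·c·H = 0 ⇒ f = (−N·c + √((N·c)² + 4·N·c·H))/2 = (−0.1242 + √14407)/2 ≈ 59.953 mm, so f ≈ 60.0 mm.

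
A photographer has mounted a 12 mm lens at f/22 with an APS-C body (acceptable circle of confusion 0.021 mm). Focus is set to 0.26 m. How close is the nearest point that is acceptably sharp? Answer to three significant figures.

Hyperfocal distance H = f²/(N·c) + f = 12²/(22 × 0.021) + 12 = 144/0.462 + 12 ≈ 323.7 mm ≈ 0.324 m.
Near limit Dn = s·(H − f)/(H + s − 2f) = 260 × (323.7 − 12) / (323.7 + 260 − 2 × 12) = 260 × 311.7 / 559.7 ≈ 144.79 mm.

145 mm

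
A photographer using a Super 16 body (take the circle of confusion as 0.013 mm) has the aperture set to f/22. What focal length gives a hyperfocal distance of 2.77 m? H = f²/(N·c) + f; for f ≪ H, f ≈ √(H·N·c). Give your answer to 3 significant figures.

28.0 mm

From H = f²/(N·c) + f, with f ≪ H: f ≈ √(H·N·c) = √(2770 × 22 × 0.013) = √792.22 ≈ 28.15 mm.
Exact: f² + N·c·f − N·c·H = 0 ⇒ f = (−N·c + √((N·c)² + 4·N·c·H))/2 = (−0.286 + √3169.0)/2 ≈ 28.004 mm ≈ 28.0 mm.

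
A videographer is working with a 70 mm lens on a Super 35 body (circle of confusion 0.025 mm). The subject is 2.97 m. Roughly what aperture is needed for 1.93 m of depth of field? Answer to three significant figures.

f/20

Write h = H − f = f²/(N·c). The thin-lens limits are Dn = s·h/(h + (s−f)) and Df = s·h/(h − (s−f)), so DoF = Df − Dn = 2·s·(s−f)·h / (h² − (s−f)²).
That is a quadratic in h: DoF·h² − 2·s·(s−f)·h − DoF·(s−f)² = 0 ⇒ h = (s−f)·(s + √(s² + DoF²)) / DoF = 2900 × (2970 + √(2970² + 1930²)) / 1930 = 2900 × (2970 + 3542.01) / 1930 ≈ 9784.9 mm.
Then N = f²/(c·h) = 70² / (0.025 × 9784.9) = 4900 / 244.62 ≈ 20.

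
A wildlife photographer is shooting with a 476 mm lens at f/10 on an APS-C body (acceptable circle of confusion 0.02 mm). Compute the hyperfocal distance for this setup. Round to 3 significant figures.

Hyperfocal distance H = f²/(N·c) + f = 476²/(10 × 0.02) + 476 = 226576/0.2 + 476 ≈ 1133356.0 mm ≈ 1130 m.

1130 m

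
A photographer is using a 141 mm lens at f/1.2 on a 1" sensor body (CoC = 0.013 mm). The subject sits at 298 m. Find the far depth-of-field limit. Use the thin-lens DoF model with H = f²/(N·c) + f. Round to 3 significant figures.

389 m

Hyperfocal distance H = f²/(N·c) + f = 141²/(1.2 × 0.013) + 141 = 19881/0.0156 + 141 ≈ 1274564.1 mm ≈ 1275 m.
Far limit Df = s·(H − f)/(H − s) = 298000 × (1274564.1 − 141) / (1274564.1 − 298000) = 298000 × 1274423.1 / 976564.1 ≈ 388892 mm ≈ 389 m.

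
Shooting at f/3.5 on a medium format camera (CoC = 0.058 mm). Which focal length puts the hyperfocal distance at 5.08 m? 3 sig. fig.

From H = f²/(N·c) + f, with f ≪ H: f ≈ √(H·N·c) = √(5080 × 3.5 × 0.058) = √1031.2 ≈ 32.11 mm.
Exact: f² + N·c·f − N·c·H = 0 ⇒ f = (−N·c + √((N·c)² + 4·N·c·H))/2 = (−0.203 + √4125.0)/2 ≈ 32.012 mm ≈ 32.0 mm.

32.0 mm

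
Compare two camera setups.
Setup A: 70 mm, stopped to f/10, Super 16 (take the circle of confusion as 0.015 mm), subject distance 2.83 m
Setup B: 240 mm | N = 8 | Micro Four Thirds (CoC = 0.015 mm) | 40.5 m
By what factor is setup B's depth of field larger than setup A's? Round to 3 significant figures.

Setup A: H = 70²/(10×0.015) + 70 ≈ 32736.7 mm; DoF = Df − Dn = 3091.17 − 2609.52 ≈ 481.65 mm.
Setup B: H = 240²/(8×0.015) + 240 ≈ 480240.0 mm; DoF = Df − Dn = 44207.9 − 37365.9 ≈ 6842.0 mm.
Ratio = 6842.0 / 481.65 ≈ 14.2.

14.2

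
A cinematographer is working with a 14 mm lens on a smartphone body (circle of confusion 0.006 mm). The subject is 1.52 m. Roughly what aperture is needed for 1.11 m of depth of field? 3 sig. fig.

Write h = H − f = f²/(N·c). The thin-lens limits are Dn = s·h/(h + (s−f)) and Df = s·h/(h − (s−f)), so DoF = Df − Dn = 2·s·(s−f)·h / (h² − (s−f)²).
That is a quadratic in h: DoF·h² − 2·s·(s−f)·h − DoF·(s−f)² = 0 ⇒ h = (s−f)·(s + √(s² + DoF²)) / DoF = 1506 × (1520 + √(1520² + 1110²)) / 1110 = 1506 × (1520 + 1882.15) / 1110 ≈ 4615.9 mm.
Then N = f²/(c·h) = 14² / (0.006 × 4615.9) = 196 / 27.695 ≈ 7.08.

f/7.08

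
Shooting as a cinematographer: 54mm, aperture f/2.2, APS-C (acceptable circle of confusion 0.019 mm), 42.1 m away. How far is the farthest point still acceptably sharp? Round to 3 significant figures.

Hyperfocal distance H = f²/(N·c) + f = 54²/(2.2 × 0.019) + 54 = 2916/0.0418 + 54 ≈ 69814.8 mm ≈ 69.81 m.
Far limit Df = s·(H − f)/(H − s) = 42100 × (69814.8 − 54) / (69814.8 − 42100) = 42100 × 69760.8 / 27714.8 ≈ 105970 mm ≈ 106 m.

106 m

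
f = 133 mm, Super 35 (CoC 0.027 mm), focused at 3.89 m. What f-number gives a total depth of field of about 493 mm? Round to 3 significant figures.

Write h = H − f = f²/(N·c). The thin-lens limits are Dn = s·h/(h + (s−f)) and Df = s·h/(h − (s−f)), so DoF = Df − Dn = 2·s·(s−f)·h / (h² − (s−f)²).
That is a quadratic in h: DoF·h² − 2·s·(s−f)·h − DoF·(s−f)² = 0 ⇒ h = (s−f)·(s + √(s² + DoF²)) / DoF = 3757 × (3890 + √(3890² + 493²)) / 493 = 3757 × (3890 + 3921.12) / 493 ≈ 59526 mm.
Then N = f²/(c·h) = 133² / (0.027 × 59526) = 17689 / 1607.2 ≈ 11.

f/11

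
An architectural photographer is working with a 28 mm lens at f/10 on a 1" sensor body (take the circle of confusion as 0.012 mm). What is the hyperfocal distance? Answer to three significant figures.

6.56 m

Hyperfocal distance H = f²/(N·c) + f = 28²/(10 × 0.012) + 28 = 784/0.12 + 28 ≈ 6561.3 mm ≈ 6.56 m.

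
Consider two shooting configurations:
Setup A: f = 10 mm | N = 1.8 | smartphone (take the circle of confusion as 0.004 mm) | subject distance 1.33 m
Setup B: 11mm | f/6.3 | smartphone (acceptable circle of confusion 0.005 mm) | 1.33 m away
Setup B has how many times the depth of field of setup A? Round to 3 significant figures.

Setup A: H = 10²/(1.8×0.004) + 10 ≈ 13898.9 mm; DoF = Df − Dn = 1469.68 − 1214.57 ≈ 255.11 mm.
Setup B: H = 11²/(6.3×0.005) + 11 ≈ 3852.3 mm; DoF = Df − Dn = 2025.5 − 990.0 ≈ 1035.5 mm.
Ratio = 1035.5 / 255.11 ≈ 4.06.

4.06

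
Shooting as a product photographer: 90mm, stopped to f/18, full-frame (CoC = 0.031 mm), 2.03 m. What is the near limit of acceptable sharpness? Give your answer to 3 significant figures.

1.79 m

Hyperfocal distance H = f²/(N·c) + f = 90²/(18 × 0.031) + 90 = 8100/0.558 + 90 ≈ 14606.1 mm ≈ 14.61 m.
Near limit Dn = s·(H − f)/(H + s − 2f) = 2030 × (14606.1 − 90) / (14606.1 + 2030 − 2 × 90) = 2030 × 14516.1 / 16456.1 ≈ 1790.7 mm ≈ 1.79 m.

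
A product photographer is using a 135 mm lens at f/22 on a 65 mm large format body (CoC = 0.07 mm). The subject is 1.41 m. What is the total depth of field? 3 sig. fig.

307 mm

Hyperfocal distance H = f²/(N·c) + f = 135²/(22 × 0.07) + 135 = 18225/1.54 + 135 ≈ 11969.4 mm ≈ 11.97 m.
Near limit Dn = s·(H − f)/(H + s − 2f) = 1410 × (11969.4 − 135) / (11969.4 + 1410 − 2 × 135) = 1410 × 11834.4 / 13109.4 ≈ 1272.87 mm.
Far limit Df = s·(H − f)/(H − s) = 1410 × (11969.4 − 135) / (11969.4 − 1410) = 1410 × 11834.4 / 10559.4 ≈ 1580.25 mm.
Depth of field = Df − Dn = 1580.25 − 1272.87 ≈ 307.38 mm.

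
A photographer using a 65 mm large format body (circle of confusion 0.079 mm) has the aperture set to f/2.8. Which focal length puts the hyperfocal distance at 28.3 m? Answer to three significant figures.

79.0 mm

From H = f²/(N·c) + f, with f ≪ H: f ≈ √(H·N·c) = √(28300 × 2.8 × 0.079) = √6260.0 ≈ 79.12 mm.
Exact: f² + N·c·f − N·c·H = 0 ⇒ f = (−N·c + √((N·c)² + 4·N·c·H))/2 = (−0.2212 + √25040)/2 ≈ 79.009 mm ≈ 79.0 mm.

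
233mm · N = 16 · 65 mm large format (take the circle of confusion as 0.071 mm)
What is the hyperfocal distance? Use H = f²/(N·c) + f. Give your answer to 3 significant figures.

48.0 m

Hyperfocal distance H = f²/(N·c) + f = 233²/(16 × 0.071) + 233 = 54289/1.136 + 233 ≈ 48022.6 mm ≈ 48.0 m.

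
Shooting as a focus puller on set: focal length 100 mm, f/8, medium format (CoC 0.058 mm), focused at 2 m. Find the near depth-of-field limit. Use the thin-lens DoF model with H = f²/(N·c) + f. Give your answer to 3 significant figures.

1.84 m

Hyperfocal distance H = f²/(N·c) + f = 100²/(8 × 0.058) + 100 = 10000/0.464 + 100 ≈ 21651.7 mm ≈ 21.65 m.
Near limit Dn = s·(H − f)/(H + s − 2f) = 2000 × (21651.7 − 100) / (21651.7 + 2000 − 2 × 100) = 2000 × 21551.7 / 23451.7 ≈ 1838.0 mm ≈ 1.84 m.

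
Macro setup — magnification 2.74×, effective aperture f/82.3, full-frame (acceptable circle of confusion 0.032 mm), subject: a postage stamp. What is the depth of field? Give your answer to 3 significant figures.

0.702 mm

At magnification m, DoF ≈ 2·N_eff·c/m² = 2 × 82.3 × 0.032 / 2.74² = 5.267 / 7.508 ≈ 0.702 mm.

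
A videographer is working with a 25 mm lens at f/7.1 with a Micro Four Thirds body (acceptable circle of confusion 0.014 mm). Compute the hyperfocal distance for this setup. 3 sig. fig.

6.31 m

Hyperfocal distance H = f²/(N·c) + f = 25²/(7.1 × 0.014) + 25 = 625/0.0994 + 25 ≈ 6312.7 mm ≈ 6.31 m.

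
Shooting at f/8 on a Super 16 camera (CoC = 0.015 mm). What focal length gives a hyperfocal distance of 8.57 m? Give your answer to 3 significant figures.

From H = f²/(N·c) + f, with f ≪ H: f ≈ √(H·N·c) = √(8570 × 8 × 0.015) = √1028.4 ≈ 32.07 mm.
Exact: f² + N·c·f − N·c·H = 0 ⇒ f = (−N·c + √((N·c)² + 4·N·c·H))/2 = (−0.12 + √4113.6)/2 ≈ 32.009 mm ≈ 32.0 mm.

32.0 mm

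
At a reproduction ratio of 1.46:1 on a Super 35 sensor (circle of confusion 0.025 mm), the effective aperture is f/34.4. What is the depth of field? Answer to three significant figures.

0.807 mm

At magnification m, DoF ≈ 2·N_eff·c/m² = 2 × 34.4 × 0.025 / 1.46² = 1.72 / 2.132 ≈ 0.807 mm.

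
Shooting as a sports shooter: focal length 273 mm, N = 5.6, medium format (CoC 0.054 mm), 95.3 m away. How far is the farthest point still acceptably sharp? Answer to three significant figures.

Hyperfocal distance H = f²/(N·c) + f = 273²/(5.6 × 0.054) + 273 = 74529/0.3024 + 273 ≈ 246731.3 mm ≈ 246.7 m.
Far limit Df = s·(H − f)/(H − s) = 95300 × (246731.3 − 273) / (246731.3 − 95300) = 95300 × 246458.3 / 151431.3 ≈ 155103 mm ≈ 155 m.

155 m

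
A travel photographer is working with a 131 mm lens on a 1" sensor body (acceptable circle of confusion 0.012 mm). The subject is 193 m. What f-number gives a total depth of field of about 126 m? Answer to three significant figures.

f/2.21

Write h = H − f = f²/(N·c). The thin-lens limits are Dn = s·h/(h + (s−f)) and Df = s·h/(h − (s−f)), so DoF = Df − Dn = 2·s·(s−f)·h / (h² − (s−f)²).
That is a quadratic in h: DoF·h² − 2·s·(s−f)·h − DoF·(s−f)² = 0 ⇒ h = (s−f)·(s + √(s² + DoF²)) / DoF = 192869 × (193000 + √(193000² + 126000²)) / 126000 = 192869 × (193000 + 230489) / 126000 ≈ 648237 mm.
Then N = f²/(c·h) = 131² / (0.012 × 648237) = 17161 / 7778.8 ≈ 2.21.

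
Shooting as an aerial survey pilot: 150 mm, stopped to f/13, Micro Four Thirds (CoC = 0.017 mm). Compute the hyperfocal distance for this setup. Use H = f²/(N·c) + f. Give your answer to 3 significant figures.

102 m

Hyperfocal distance H = f²/(N·c) + f = 150²/(13 × 0.017) + 150 = 22500/0.221 + 150 ≈ 101960.0 mm ≈ 102 m.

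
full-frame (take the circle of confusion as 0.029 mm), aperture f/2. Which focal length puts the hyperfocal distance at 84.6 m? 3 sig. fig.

From H = f²/(N·c) + f, with f ≪ H: f ≈ √(H·N·c) = √(84600 × 2 × 0.029) = √4906.8 ≈ 70.05 mm.
Exact: f² + N·c·f − N·c·H = 0 ⇒ f = (−N·c + √((N·c)² + 4·N·c·H))/2 = (−0.058 + √19627)/2 ≈ 70.020 mm ≈ 70.0 mm.

70.0 mm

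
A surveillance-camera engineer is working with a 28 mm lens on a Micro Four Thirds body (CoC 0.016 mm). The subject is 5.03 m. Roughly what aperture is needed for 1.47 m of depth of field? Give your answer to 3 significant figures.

Write h = H − f = f²/(N·c). The thin-lens limits are Dn = s·h/(h + (s−f)) and Df = s·h/(h − (s−f)), so DoF = Df − Dn = 2·s·(s−f)·h / (h² − (s−f)²).
That is a quadratic in h: DoF·h² − 2·s·(s−f)·h − DoF·(s−f)² = 0 ⇒ h = (s−f)·(s + √(s² + DoF²)) / DoF = 5002 × (5030 + √(5030² + 1470²)) / 1470 = 5002 × (5030 + 5240.40) / 1470 ≈ 34947 mm.
Then N = f²/(c·h) = 28² / (0.016 × 34947) = 784 / 559.16 ≈ 1.40.

f/1.40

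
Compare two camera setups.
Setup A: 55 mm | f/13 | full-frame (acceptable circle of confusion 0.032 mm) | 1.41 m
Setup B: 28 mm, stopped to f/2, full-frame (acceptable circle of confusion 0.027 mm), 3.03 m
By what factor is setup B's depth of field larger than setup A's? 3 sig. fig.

Setup A: H = 55²/(13×0.032) + 55 ≈ 7326.6 mm; DoF = Df − Dn = 1732.91 − 1188.53 ≈ 544.38 mm.
Setup B: H = 28²/(2×0.027) + 28 ≈ 14546.5 mm; DoF = Df − Dn = 3819.8 − 2510.8 ≈ 1309.0 mm.
Ratio = 1309.0 / 544.38 ≈ 2.40.

2.40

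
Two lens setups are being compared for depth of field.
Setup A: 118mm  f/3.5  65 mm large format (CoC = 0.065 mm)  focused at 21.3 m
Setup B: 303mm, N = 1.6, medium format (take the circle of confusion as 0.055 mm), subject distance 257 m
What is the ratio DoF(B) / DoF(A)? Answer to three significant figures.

Setup A: H = 118²/(3.5×0.065) + 118 ≈ 61322.4 mm; DoF = Df − Dn = 32573 − 15824 ≈ 16749 mm.
Setup B: H = 303²/(1.6×0.055) + 303 ≈ 1043587.1 mm; DoF = Df − Dn = 340870 − 206252 ≈ 134618 mm.
Ratio = 134618 / 16749 ≈ 8.04.

8.04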